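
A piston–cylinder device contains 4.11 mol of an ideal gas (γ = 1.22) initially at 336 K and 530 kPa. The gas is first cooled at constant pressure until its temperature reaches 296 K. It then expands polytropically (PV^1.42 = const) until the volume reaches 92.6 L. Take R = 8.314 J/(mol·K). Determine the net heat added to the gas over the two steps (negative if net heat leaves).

-18200 J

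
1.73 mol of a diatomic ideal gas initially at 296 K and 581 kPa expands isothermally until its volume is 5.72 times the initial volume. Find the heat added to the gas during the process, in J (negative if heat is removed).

V₁ = nRT₁/P₁ = 1.73×8.314×296/581 = 7.33 L.
Isothermal: T stays 296 K; PV = const ⇒ V₂ = 41.9 L, P₂ = 102 kPa.
ΔU = 0 (ideal gas, T constant).
W = nRT ln(V₂/V₁) = 1.73×8.314×296×ln(5.72) = 7420 J.
Q = ΔU + W = 7420 J.

7420 J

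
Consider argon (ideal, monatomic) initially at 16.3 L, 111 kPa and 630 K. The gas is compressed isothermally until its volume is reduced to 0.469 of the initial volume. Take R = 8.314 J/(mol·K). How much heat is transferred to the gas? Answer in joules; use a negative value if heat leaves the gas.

-1370 J

n = P₁V₁/(RT₁) = 111×16.3/(8.314×630) = 0.345 mol.
Isothermal: T stays 630 K; PV = const ⇒ V₂ = 7.64 L, P₂ = 237 kPa.
ΔU = 0 (ideal gas, T constant).
W = nRT ln(V₂/V₁) = 0.345×8.314×630×ln(0.469) = -1370 J.
Q = ΔU + W = -1370 J.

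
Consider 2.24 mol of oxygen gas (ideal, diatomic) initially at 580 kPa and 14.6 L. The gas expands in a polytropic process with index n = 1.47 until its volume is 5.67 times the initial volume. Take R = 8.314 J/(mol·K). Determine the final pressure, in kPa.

T₁ = P₁V₁/(nR) = 580×14.6/(2.24×8.314) = 455 K.
Polytropic n=1.47: T₂ = T₁(V₁/V₂)^(n−1) = 455×(0.176)^0.47 = 201 K; P₂ = P₁(V₁/V₂)^n = 45.3 kPa.

45.3 kPa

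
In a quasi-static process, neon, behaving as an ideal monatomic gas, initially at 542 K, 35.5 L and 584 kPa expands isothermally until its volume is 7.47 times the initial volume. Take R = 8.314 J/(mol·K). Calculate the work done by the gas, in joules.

41700 J

n = P₁V₁/(RT₁) = 584×35.5/(8.314×542) = 4.60 mol.
Isothermal: T stays 542 K; PV = const ⇒ V₂ = 265 L, P₂ = 78.2 kPa.
W = nRT ln(V₂/V₁) = 4.60×8.314×542×ln(7.47) = 41700 J.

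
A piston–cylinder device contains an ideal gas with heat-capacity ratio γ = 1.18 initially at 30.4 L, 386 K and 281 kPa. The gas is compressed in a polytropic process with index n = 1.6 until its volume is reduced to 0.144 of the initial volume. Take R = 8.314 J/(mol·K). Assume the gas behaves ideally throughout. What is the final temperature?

1230 K

Polytropic n=1.6: T₂ = T₁(V₁/V₂)^(n−1) = 386×(6.94)^0.60 = 1230 K; P₂ = P₁(V₁/V₂)^n = 6240 kPa.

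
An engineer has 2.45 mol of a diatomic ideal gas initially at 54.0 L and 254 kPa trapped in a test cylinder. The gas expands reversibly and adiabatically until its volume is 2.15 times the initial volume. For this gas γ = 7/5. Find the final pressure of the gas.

87.0 kPa

T₁ = P₁V₁/(nR) = 254×54.0/(2.45×8.314) = 673 K.
Adiabatic: TV^(γ−1) = const ⇒ T₂ = 673×(0.465)^0.400 = 496 K; PV^γ = const ⇒ P₂ = 87.0 kPa.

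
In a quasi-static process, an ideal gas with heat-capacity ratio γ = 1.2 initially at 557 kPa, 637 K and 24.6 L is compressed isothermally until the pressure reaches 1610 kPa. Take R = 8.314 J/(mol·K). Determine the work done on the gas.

14500 J

n = P₁V₁/(RT₁) = 557×24.6/(8.314×637) = 2.59 mol.
Isothermal: T stays 637 K; PV = const ⇒ V₂ = 8.51 L, P₂ = 1610 kPa.
W = nRT ln(V₂/V₁) = 2.59×8.314×637×ln(0.346) = -14500 J.
Work done on the gas = −W_by = 14500 J.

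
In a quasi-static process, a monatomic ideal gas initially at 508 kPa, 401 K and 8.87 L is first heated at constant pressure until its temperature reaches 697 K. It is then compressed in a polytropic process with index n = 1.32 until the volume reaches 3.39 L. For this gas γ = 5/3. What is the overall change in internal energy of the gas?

n = P₁V₁/(RT₁) = 508×8.87/(8.314×401) = 1.35 mol.
Step 1 — Isobaric: P stays 508 kPa; V/T = const ⇒ T₂ = 697 K, V₂ = 15.4 L.
W = PΔV = 508×(15.4−8.87) kPa·L = 3330 J.
ΔU = nCvΔT = 1.35×12.5×(697−401) = 4990 J.
Q = ΔU + W = nCpΔT = 8320 J.
State after step 1: P = 508 kPa, V = 15.4 L, T = 697 K.
Step 2 — Polytropic n=1.32: T₂ = T₁(V₁/V₂)^(n−1) = 697×(4.55)^0.32 = 1130 K; P₂ = P₁(V₁/V₂)^n = 3750 kPa.
W = (P₁V₁−P₂V₂)/(n−1) = (508×15.4−3750×3.39)/0.32 = -15300 J.
ΔU = nCvΔT = 1.35×12.5×(1130−697) = 7330 J.
Q = ΔU + W = -7940 J.
Net over both steps: W = -11900 J, Q = 378 J, ΔU = 12300 J.

12300 J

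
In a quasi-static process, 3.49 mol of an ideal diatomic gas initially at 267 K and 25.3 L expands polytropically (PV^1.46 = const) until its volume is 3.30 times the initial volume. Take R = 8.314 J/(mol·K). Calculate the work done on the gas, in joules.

-7120 J

P₁ = nRT₁/V₁ = 3.49×8.314×267/25.3 = 306 kPa.
Polytropic n=1.46: T₂ = T₁(V₁/V₂)^(n−1) = 267×(0.303)^0.46 = 154 K; P₂ = P₁(V₁/V₂)^n = 53.6 kPa.
W = (P₁V₁−P₂V₂)/(n−1) = (306×25.3−53.6×83.5)/0.46 = 7120 J.
Work done on the gas = −W_by = -7120 J.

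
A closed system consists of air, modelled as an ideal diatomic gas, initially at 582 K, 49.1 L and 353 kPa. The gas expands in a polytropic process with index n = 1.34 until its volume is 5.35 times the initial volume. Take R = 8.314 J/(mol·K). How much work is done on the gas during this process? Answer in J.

-22200 J

n = P₁V₁/(RT₁) = 353×49.1/(8.314×582) = 3.58 mol.
Polytropic n=1.34: T₂ = T₁(V₁/V₂)^(n−1) = 582×(0.187)^0.34 = 329 K; P₂ = P₁(V₁/V₂)^n = 37.3 kPa.
W = (P₁V₁−P₂V₂)/(n−1) = (353×49.1−37.3×263)/0.34 = 22200 J.
Work done on the gas = −W_by = -22200 J.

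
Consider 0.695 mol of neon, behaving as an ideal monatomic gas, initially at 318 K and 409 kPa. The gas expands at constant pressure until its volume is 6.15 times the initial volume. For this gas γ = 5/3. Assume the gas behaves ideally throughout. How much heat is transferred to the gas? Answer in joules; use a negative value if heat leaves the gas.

V₁ = nRT₁/P₁ = 0.695×8.314×318/409 = 4.49 L.
Isobaric: P stays 409 kPa; V/T = const ⇒ T₂ = 1960 K, V₂ = 27.6 L.
W = PΔV = 409×(27.6−4.49) kPa·L = 9460 J.
ΔU = nCvΔT = 0.695×12.5×(1960−318) = 14200 J.
Q = ΔU + W = nCpΔT = 23700 J.

23700 J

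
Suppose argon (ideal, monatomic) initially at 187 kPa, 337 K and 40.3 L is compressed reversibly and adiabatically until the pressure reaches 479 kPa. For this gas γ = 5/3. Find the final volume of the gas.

22.9 L

Adiabatic: T₂/T₁ = (P₂/P₁)^((γ−1)/γ) ⇒ T₂ = 337×(2.56)^0.400 = 491 K; V₂ = 22.9 L.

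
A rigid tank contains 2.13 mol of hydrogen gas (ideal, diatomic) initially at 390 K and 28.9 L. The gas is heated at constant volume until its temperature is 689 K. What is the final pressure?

P₁ = nRT₁/V₁ = 2.13×8.314×390/28.9 = 239 kPa.
Isochoric: V stays 28.9 L; P/T = const ⇒ T₂ = 689 K, P₂ = 422 kPa.

422 kPa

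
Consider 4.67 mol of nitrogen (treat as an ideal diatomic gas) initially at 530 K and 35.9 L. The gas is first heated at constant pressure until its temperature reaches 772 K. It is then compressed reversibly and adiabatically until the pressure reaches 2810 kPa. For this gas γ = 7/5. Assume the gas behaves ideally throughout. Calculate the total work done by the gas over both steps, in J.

P₁ = nRT₁/V₁ = 4.67×8.314×530/35.9 = 573 kPa.
Step 1 — Isobaric: P stays 573 kPa; V/T = const ⇒ T₂ = 772 K, V₂ = 52.3 L.
W = PΔV = 573×(52.3−35.9) kPa·L = 9400 J.
ΔU = nCvΔT = 4.67×20.8×(772−530) = 23500 J.
Q = ΔU + W = nCpΔT = 32900 J.
State after step 1: P = 573 kPa, V = 52.3 L, T = 772 K.
Step 2 — Adiabatic: T₂/T₁ = (P₂/P₁)^((γ−1)/γ) ⇒ T₂ = 772×(4.90)^0.286 = 1220 K; V₂ = 16.8 L.
ΔU = nCvΔT = 4.67×20.8×(1220−772) = 43100 J.
Q = 0 for an adiabatic process, so W = −ΔU = -43100 J.
Net over both steps: W = -33700 J, Q = 32900 J, ΔU = 66600 J.

-33700 J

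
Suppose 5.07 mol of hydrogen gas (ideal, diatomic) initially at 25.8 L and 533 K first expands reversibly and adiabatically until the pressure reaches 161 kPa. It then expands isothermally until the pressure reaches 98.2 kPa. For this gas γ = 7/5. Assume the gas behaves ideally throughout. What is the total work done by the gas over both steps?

28300 J

P₁ = nRT₁/V₁ = 5.07×8.314×533/25.8 = 871 kPa.
Step 1 — Adiabatic: T₂/T₁ = (P₂/P₁)^((γ−1)/γ) ⇒ T₂ = 533×(0.185)^0.286 = 329 K; V₂ = 86.2 L.
ΔU = nCvΔT = 5.07×20.8×(329−533) = -21500 J.
Q = 0 for an adiabatic process, so W = −ΔU = 21500 J.
State after step 1: P = 161 kPa, V = 86.2 L, T = 329 K.
Step 2 — Isothermal: T stays 329 K; PV = const ⇒ V₂ = 141 L, P₂ = 98.2 kPa.
ΔU = 0 (ideal gas, T constant).
W = nRT ln(V₂/V₁) = 5.07×8.314×329×ln(1.64) = 6860 J.
Q = ΔU + W = 6860 J.
Net over both steps: W = 28300 J, Q = 6860 J, ΔU = -21500 J.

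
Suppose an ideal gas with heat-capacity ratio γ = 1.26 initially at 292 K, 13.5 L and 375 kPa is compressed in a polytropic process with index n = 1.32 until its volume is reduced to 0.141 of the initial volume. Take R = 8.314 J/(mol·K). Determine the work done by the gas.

-13800 J

n = P₁V₁/(RT₁) = 375×13.5/(8.314×292) = 2.09 mol.
Polytropic n=1.32: T₂ = T₁(V₁/V₂)^(n−1) = 292×(7.09)^0.32 = 547 K; P₂ = P₁(V₁/V₂)^n = 4980 kPa.
W = (P₁V₁−P₂V₂)/(n−1) = (375×13.5−4980×1.90)/0.32 = -13800 J.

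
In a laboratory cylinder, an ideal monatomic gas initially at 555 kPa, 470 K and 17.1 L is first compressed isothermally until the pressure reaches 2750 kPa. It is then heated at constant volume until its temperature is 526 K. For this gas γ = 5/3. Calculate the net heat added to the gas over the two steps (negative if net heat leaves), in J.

n = P₁V₁/(RT₁) = 555×17.1/(8.314×470) = 2.43 mol.
Step 1 — Isothermal: T stays 470 K; PV = const ⇒ V₂ = 3.45 L, P₂ = 2750 kPa.
ΔU = 0 (ideal gas, T constant).
W = nRT ln(V₂/V₁) = 2.43×8.314×470×ln(0.202) = -15200 J.
Q = ΔU + W = -15200 J.
State after step 1: P = 2750 kPa, V = 3.45 L, T = 470 K.
Step 2 — Isochoric: V stays 3.45 L; P/T = const ⇒ T₂ = 526 K, P₂ = 3080 kPa.
W = 0 (no volume change).
ΔU = nCvΔT = 2.43×12.5×(526−470) = 1700 J.
Q = ΔU = 1700 J.
Net over both steps: W = -15200 J, Q = -13500 J, ΔU = 1700 J.

-13500 J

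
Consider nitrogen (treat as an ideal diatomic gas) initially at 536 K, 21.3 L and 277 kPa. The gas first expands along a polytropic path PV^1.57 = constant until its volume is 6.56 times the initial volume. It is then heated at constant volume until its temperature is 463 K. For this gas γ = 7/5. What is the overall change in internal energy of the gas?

-2010 J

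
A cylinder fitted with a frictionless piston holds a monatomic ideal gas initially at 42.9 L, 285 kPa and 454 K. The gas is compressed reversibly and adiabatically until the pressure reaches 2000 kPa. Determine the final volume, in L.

Adiabatic: T₂/T₁ = (P₂/P₁)^((γ−1)/γ) ⇒ T₂ = 454×(7.02)^0.400 = 990 K; V₂ = 13.3 L.

13.3 L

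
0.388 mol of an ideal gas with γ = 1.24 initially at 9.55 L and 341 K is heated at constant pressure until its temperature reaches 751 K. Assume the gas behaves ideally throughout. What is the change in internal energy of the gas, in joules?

P₁ = nRT₁/V₁ = 0.388×8.314×341/9.55 = 115 kPa.
Isobaric: P stays 115 kPa; V/T = const ⇒ T₂ = 751 K, V₂ = 21.0 L.
For an ideal gas ΔU = nCvΔT with Cv = R/(γ−1) = 34.6 J/(mol·K).
ΔU = 0.388×34.6×(751−341) = 5510 J.

5510 J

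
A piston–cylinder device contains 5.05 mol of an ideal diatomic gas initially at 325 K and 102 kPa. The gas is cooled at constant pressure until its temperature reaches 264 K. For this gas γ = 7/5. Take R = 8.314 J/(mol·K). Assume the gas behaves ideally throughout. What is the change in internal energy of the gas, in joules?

-6400 J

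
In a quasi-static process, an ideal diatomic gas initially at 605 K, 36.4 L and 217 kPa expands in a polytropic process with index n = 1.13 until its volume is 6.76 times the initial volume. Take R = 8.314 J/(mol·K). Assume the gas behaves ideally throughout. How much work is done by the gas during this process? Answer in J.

13400 J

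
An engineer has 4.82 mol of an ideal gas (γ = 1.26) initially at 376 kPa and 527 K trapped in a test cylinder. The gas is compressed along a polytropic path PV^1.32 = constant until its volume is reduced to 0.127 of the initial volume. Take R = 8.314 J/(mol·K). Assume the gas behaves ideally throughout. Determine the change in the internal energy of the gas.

76000 J

V₁ = nRT₁/P₁ = 4.82×8.314×527/376 = 56.2 L.
Polytropic n=1.32: T₂ = T₁(V₁/V₂)^(n−1) = 527×(7.87)^0.32 = 1020 K; P₂ = P₁(V₁/V₂)^n = 5730 kPa.
For an ideal gas ΔU = nCvΔT with Cv = R/(γ−1) = 32.0 J/(mol·K).
ΔU = 4.82×32.0×(1020−527) = 76000 J.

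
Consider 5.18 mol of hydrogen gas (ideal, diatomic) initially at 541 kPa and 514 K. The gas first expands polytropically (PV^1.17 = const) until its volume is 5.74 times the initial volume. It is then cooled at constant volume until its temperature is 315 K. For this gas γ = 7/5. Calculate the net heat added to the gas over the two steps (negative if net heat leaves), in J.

12000 J

V₁ = nRT₁/P₁ = 5.18×8.314×514/541 = 40.9 L.
Step 1 — Polytropic n=1.17: T₂ = T₁(V₁/V₂)^(n−1) = 514×(0.174)^0.17 = 382 K; P₂ = P₁(V₁/V₂)^n = 70.0 kPa.
W = (P₁V₁−P₂V₂)/(n−1) = (541×40.9−70.0×235)/0.17 = 33500 J.
ΔU = nCvΔT = 5.18×20.8×(382−514) = -14200 J.
Q = ΔU + W = 19200 J.
State after step 1: P = 70.0 kPa, V = 235 L, T = 382 K.
Step 2 — Isochoric: V stays 235 L; P/T = const ⇒ T₂ = 315 K, P₂ = 57.8 kPa.
W = 0 (no volume change).
ΔU = nCvΔT = 5.18×20.8×(315−382) = -7200 J.
Q = ΔU = -7200 J.
Net over both steps: W = 33500 J, Q = 12000 J, ΔU = -21400 J.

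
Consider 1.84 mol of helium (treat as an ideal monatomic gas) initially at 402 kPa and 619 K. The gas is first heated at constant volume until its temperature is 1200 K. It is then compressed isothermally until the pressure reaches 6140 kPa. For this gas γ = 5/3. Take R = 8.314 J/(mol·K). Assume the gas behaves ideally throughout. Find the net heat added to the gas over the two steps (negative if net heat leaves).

V₁ = nRT₁/P₁ = 1.84×8.314×619/402 = 23.6 L.
Step 1 — Isochoric: V stays 23.6 L; P/T = const ⇒ T₂ = 1200 K, P₂ = 779 kPa.
W = 0 (no volume change).
ΔU = nCvΔT = 1.84×12.5×(1200−619) = 13300 J.
Q = ΔU = 13300 J.
State after step 1: P = 779 kPa, V = 23.6 L, T = 1200 K.
Step 2 — Isothermal: T stays 1200 K; PV = const ⇒ V₂ = 2.99 L, P₂ = 6140 kPa.
ΔU = 0 (ideal gas, T constant).
W = nRT ln(V₂/V₁) = 1.84×8.314×1200×ln(0.127) = -37900 J.
Q = ΔU + W = -37900 J.
Net over both steps: W = -37900 J, Q = -24600 J, ΔU = 13300 J.

-24600 J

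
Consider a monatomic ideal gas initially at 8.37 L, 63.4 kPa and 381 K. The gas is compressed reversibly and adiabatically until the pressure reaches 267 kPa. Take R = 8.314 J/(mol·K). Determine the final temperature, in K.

Adiabatic: T₂/T₁ = (P₂/P₁)^((γ−1)/γ) ⇒ T₂ = 381×(4.21)^0.400 = 677 K; V₂ = 3.53 L.

677 K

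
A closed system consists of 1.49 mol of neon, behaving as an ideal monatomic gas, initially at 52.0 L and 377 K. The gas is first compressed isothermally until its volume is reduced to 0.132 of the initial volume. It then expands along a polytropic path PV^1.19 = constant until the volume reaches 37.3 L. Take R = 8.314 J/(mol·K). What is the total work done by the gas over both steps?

-2700 J

P₁ = nRT₁/V₁ = 1.49×8.314×377/52.0 = 89.8 kPa.
Step 1 — Isothermal: T stays 377 K; PV = const ⇒ V₂ = 6.86 L, P₂ = 680 kPa.
ΔU = 0 (ideal gas, T constant).
W = nRT ln(V₂/V₁) = 1.49×8.314×377×ln(0.132) = -9460 J.
Q = ΔU + W = -9460 J.
State after step 1: P = 680 kPa, V = 6.86 L, T = 377 K.
Step 2 — Polytropic n=1.19: T₂ = T₁(V₁/V₂)^(n−1) = 377×(0.184)^0.19 = 273 K; P₂ = P₁(V₁/V₂)^n = 90.8 kPa.
W = (P₁V₁−P₂V₂)/(n−1) = (680×6.86−90.8×37.3)/0.19 = 6760 J.
ΔU = nCvΔT = 1.49×12.5×(273−377) = -1930 J.
Q = ΔU + W = 4830 J.
Net over both steps: W = -2700 J, Q = -4620 J, ΔU = -1930 J.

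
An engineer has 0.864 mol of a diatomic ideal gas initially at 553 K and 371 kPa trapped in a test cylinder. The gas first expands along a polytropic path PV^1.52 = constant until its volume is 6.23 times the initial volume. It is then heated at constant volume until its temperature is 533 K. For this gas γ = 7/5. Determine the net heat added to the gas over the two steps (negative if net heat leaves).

4330 J

V₁ = nRT₁/P₁ = 0.864×8.314×553/371 = 10.7 L.
Step 1 — Polytropic n=1.52: T₂ = T₁(V₁/V₂)^(n−1) = 553×(0.161)^0.52 = 214 K; P₂ = P₁(V₁/V₂)^n = 23.0 kPa.
W = (P₁V₁−P₂V₂)/(n−1) = (371×10.7−23.0×66.7)/0.52 = 4690 J.
ΔU = nCvΔT = 0.864×20.8×(214−553) = -6100 J.
Q = ΔU + W = -1410 J.
State after step 1: P = 23.0 kPa, V = 66.7 L, T = 214 K.
Step 2 — Isochoric: V stays 66.7 L; P/T = const ⇒ T₂ = 533 K, P₂ = 57.4 kPa.
W = 0 (no volume change).
ΔU = nCvΔT = 0.864×20.8×(533−214) = 5740 J.
Q = ΔU = 5740 J.
Net over both steps: W = 4690 J, Q = 4330 J, ΔU = -359 J.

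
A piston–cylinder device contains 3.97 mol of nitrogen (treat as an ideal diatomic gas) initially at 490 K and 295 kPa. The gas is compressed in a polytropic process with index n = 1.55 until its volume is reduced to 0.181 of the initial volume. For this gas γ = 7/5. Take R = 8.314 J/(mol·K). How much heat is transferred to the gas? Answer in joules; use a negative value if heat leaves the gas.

17200 J

V₁ = nRT₁/P₁ = 3.97×8.314×490/295 = 54.8 L.
Polytropic n=1.55: T₂ = T₁(V₁/V₂)^(n−1) = 490×(5.52)^0.55 = 1250 K; P₂ = P₁(V₁/V₂)^n = 4170 kPa.
W = (P₁V₁−P₂V₂)/(n−1) = (295×54.8−4170×9.92)/0.55 = -45900 J.
ΔU = nCvΔT = 3.97×20.8×(1250−490) = 63100 J.
Q = ΔU + W = 17200 J.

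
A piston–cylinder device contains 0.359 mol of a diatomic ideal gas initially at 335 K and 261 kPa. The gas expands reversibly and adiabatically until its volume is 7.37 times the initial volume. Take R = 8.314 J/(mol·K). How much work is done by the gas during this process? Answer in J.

V₁ = nRT₁/P₁ = 0.359×8.314×335/261 = 3.83 L.
Adiabatic: TV^(γ−1) = const ⇒ T₂ = 335×(0.136)^0.400 = 151 K; PV^γ = const ⇒ P₂ = 15.9 kPa.
ΔU = nCvΔT = 0.359×20.8×(151−335) = -1380 J.
Q = 0 for an adiabatic process, so W = −ΔU = 1380 J.

1380 J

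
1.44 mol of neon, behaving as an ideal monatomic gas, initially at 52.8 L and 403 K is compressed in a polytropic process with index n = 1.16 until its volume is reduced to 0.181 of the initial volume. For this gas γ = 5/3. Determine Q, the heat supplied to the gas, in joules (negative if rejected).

P₁ = nRT₁/V₁ = 1.44×8.314×403/52.8 = 91.4 kPa.
Polytropic n=1.16: T₂ = T₁(V₁/V₂)^(n−1) = 403×(5.52)^0.16 = 530 K; P₂ = P₁(V₁/V₂)^n = 664 kPa.
W = (P₁V₁−P₂V₂)/(n−1) = (91.4×52.8−664×9.56)/0.16 = -9480 J.
ΔU = nCvΔT = 1.44×12.5×(530−403) = 2280 J.
Q = ΔU + W = -7210 J.

-7210 J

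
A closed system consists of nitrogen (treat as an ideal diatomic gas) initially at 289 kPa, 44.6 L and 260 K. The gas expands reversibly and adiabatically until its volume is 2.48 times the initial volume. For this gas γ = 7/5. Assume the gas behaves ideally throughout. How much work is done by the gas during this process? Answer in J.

9820 J

n = P₁V₁/(RT₁) = 289×44.6/(8.314×260) = 5.96 mol.
Adiabatic: TV^(γ−1) = const ⇒ T₂ = 260×(0.403)^0.400 = 181 K; PV^γ = const ⇒ P₂ = 81.0 kPa.
ΔU = nCvΔT = 5.96×20.8×(181−260) = -9820 J.
Q = 0 for an adiabatic process, so W = −ΔU = 9820 J.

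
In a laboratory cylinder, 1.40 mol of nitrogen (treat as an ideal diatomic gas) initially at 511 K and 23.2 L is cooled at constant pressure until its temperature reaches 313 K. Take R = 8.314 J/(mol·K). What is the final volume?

14.2 L

P₁ = nRT₁/V₁ = 1.40×8.314×511/23.2 = 256 kPa.
Isobaric: P stays 256 kPa; V/T = const ⇒ T₂ = 313 K, V₂ = 14.2 L.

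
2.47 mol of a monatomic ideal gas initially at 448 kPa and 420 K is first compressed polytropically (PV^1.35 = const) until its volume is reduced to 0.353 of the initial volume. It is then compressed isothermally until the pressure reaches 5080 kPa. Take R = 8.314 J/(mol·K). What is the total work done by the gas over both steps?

-23500 J

V₁ = nRT₁/P₁ = 2.47×8.314×420/448 = 19.3 L.
Step 1 — Polytropic n=1.35: T₂ = T₁(V₁/V₂)^(n−1) = 420×(2.83)^0.35 = 605 K; P₂ = P₁(V₁/V₂)^n = 1830 kPa.
W = (P₁V₁−P₂V₂)/(n−1) = (448×19.3−1830×6.80)/0.35 = -10800 J.
ΔU = nCvΔT = 2.47×12.5×(605−420) = 5690 J.
Q = ΔU + W = -5150 J.
State after step 1: P = 1830 kPa, V = 6.80 L, T = 605 K.
Step 2 — Isothermal: T stays 605 K; PV = const ⇒ V₂ = 2.44 L, P₂ = 5080 kPa.
ΔU = 0 (ideal gas, T constant).
W = nRT ln(V₂/V₁) = 2.47×8.314×605×ln(0.360) = -12700 J.
Q = ΔU + W = -12700 J.
Net over both steps: W = -23500 J, Q = -17800 J, ΔU = 5690 J.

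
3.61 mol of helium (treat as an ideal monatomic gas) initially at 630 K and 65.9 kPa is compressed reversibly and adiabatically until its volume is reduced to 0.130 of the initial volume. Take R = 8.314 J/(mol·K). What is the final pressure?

V₁ = nRT₁/P₁ = 3.61×8.314×630/65.9 = 287 L.
Adiabatic: TV^(γ−1) = const ⇒ T₂ = 630×(7.69)^0.667 = 2450 K; PV^γ = const ⇒ P₂ = 1980 kPa.

1980 kPa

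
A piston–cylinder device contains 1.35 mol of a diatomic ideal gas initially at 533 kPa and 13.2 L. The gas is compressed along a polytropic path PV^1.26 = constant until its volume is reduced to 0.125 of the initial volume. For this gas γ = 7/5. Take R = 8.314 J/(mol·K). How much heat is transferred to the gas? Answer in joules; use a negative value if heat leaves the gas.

-6790 J

T₁ = P₁V₁/(nR) = 533×13.2/(1.35×8.314) = 627 K.
Polytropic n=1.26: T₂ = T₁(V₁/V₂)^(n−1) = 627×(8.00)^0.26 = 1080 K; P₂ = P₁(V₁/V₂)^n = 7320 kPa.
W = (P₁V₁−P₂V₂)/(n−1) = (533×13.2−7320×1.65)/0.26 = -19400 J.
ΔU = nCvΔT = 1.35×20.8×(1080−627) = 12600 J.
Q = ΔU + W = -6790 J.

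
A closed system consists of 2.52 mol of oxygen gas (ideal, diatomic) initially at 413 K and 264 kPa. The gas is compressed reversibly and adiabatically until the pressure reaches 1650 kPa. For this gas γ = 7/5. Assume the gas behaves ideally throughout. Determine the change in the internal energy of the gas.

V₁ = nRT₁/P₁ = 2.52×8.314×413/264 = 32.8 L.
Adiabatic: T₂/T₁ = (P₂/P₁)^((γ−1)/γ) ⇒ T₂ = 413×(6.25)^0.286 = 697 K; V₂ = 8.85 L.
For an ideal gas ΔU = nCvΔT with Cv = (5/2)R = 20.8 J/(mol·K).
ΔU = 2.52×20.8×(697−413) = 14900 J.

14900 J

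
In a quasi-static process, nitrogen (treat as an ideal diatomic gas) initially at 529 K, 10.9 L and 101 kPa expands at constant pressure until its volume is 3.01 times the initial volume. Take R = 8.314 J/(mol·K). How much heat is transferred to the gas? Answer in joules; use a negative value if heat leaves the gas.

7740 J

n = P₁V₁/(RT₁) = 101×10.9/(8.314×529) = 0.250 mol.
Isobaric: P stays 101 kPa; V/T = const ⇒ T₂ = 1590 K, V₂ = 32.8 L.
W = PΔV = 101×(32.8−10.9) kPa·L = 2210 J.
ΔU = nCvΔT = 0.250×20.8×(1590−529) = 5530 J.
Q = ΔU + W = nCpΔT = 7740 J.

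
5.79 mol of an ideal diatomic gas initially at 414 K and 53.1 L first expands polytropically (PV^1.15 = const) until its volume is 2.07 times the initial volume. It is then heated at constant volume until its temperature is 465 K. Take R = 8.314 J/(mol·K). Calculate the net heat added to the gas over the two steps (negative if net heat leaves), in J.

P₁ = nRT₁/V₁ = 5.79×8.314×414/53.1 = 375 kPa.
Step 1 — Polytropic n=1.15: T₂ = T₁(V₁/V₂)^(n−1) = 414×(0.483)^0.15 = 371 K; P₂ = P₁(V₁/V₂)^n = 163 kPa.
W = (P₁V₁−P₂V₂)/(n−1) = (375×53.1−163×110)/0.15 = 13700 J.
ΔU = nCvΔT = 5.79×20.8×(371−414) = -5150 J.
Q = ΔU + W = 8590 J.
State after step 1: P = 163 kPa, V = 110 L, T = 371 K.
Step 2 — Isochoric: V stays 110 L; P/T = const ⇒ T₂ = 465 K, P₂ = 204 kPa.
W = 0 (no volume change).
ΔU = nCvΔT = 5.79×20.8×(465−371) = 11300 J.
Q = ΔU = 11300 J.
Net over both steps: W = 13700 J, Q = 19900 J, ΔU = 6140 J.

19900 J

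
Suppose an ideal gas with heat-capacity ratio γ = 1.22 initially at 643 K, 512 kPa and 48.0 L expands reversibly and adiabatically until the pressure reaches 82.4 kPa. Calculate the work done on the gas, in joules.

n = P₁V₁/(RT₁) = 512×48.0/(8.314×643) = 4.60 mol.
Adiabatic: T₂/T₁ = (P₂/P₁)^((γ−1)/γ) ⇒ T₂ = 643×(0.161)^0.180 = 463 K; V₂ = 215 L.
ΔU = nCvΔT = 4.60×37.8×(463−643) = -31400 J.
Q = 0 for an adiabatic process, so W = −ΔU = 31400 J.
Work done on the gas = −W_by = -31400 J.

-31400 J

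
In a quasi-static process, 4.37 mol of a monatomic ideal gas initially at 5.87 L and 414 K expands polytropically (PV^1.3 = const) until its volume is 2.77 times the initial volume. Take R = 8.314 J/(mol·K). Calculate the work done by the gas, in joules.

13200 J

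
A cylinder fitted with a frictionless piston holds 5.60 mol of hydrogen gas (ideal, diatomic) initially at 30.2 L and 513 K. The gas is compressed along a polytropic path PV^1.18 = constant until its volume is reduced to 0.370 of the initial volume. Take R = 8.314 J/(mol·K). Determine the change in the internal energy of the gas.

P₁ = nRT₁/V₁ = 5.60×8.314×513/30.2 = 791 kPa.
Polytropic n=1.18: T₂ = T₁(V₁/V₂)^(n−1) = 513×(2.70)^0.18 = 614 K; P₂ = P₁(V₁/V₂)^n = 2560 kPa.
For an ideal gas ΔU = nCvΔT with Cv = (5/2)R = 20.8 J/(mol·K).
ΔU = 5.60×20.8×(614−513) = 11700 J.

11700 J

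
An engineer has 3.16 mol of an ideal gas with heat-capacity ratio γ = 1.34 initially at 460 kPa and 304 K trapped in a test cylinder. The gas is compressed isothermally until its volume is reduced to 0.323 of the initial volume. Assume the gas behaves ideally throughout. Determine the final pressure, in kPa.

V₁ = nRT₁/P₁ = 3.16×8.314×304/460 = 17.4 L.
Isothermal: T stays 304 K; PV = const ⇒ V₂ = 5.61 L, P₂ = 1420 kPa.

1420 kPa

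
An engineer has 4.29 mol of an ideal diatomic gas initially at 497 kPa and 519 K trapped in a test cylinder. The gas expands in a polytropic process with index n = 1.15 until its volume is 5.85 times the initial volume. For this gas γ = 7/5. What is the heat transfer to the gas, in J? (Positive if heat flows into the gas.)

18000 J

V₁ = nRT₁/P₁ = 4.29×8.314×519/497 = 37.2 L.
Polytropic n=1.15: T₂ = T₁(V₁/V₂)^(n−1) = 519×(0.171)^0.15 = 398 K; P₂ = P₁(V₁/V₂)^n = 65.2 kPa.
W = (P₁V₁−P₂V₂)/(n−1) = (497×37.2−65.2×218)/0.15 = 28700 J.
ΔU = nCvΔT = 4.29×20.8×(398−519) = -10800 J.
Q = ΔU + W = 18000 J.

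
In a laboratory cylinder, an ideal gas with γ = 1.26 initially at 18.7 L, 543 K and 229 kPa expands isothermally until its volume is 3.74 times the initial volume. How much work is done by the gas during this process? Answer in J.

5650 J

n = P₁V₁/(RT₁) = 229×18.7/(8.314×543) = 0.949 mol.
Isothermal: T stays 543 K; PV = const ⇒ V₂ = 69.9 L, P₂ = 61.2 kPa.
W = nRT ln(V₂/V₁) = 0.949×8.314×543×ln(3.74) = 5650 J.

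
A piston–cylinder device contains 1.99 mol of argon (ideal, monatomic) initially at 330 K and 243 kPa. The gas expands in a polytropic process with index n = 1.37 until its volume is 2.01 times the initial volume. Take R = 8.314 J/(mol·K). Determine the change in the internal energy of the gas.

V₁ = nRT₁/P₁ = 1.99×8.314×330/243 = 22.5 L.
Polytropic n=1.37: T₂ = T₁(V₁/V₂)^(n−1) = 330×(0.498)^0.37 = 255 K; P₂ = P₁(V₁/V₂)^n = 93.4 kPa.
For an ideal gas ΔU = nCvΔT with Cv = (3/2)R = 12.5 J/(mol·K).
ΔU = 1.99×12.5×(255−330) = -1860 J.

-1860 J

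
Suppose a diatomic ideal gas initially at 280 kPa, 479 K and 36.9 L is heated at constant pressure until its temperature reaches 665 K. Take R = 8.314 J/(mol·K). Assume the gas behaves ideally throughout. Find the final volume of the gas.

Isobaric: P stays 280 kPa; V/T = const ⇒ T₂ = 665 K, V₂ = 51.2 L.

51.2 L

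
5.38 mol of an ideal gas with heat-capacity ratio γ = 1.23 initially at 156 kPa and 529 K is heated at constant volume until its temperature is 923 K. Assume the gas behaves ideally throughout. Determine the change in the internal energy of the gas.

V₁ = nRT₁/P₁ = 5.38×8.314×529/156 = 152 L.
Isochoric: V stays 152 L; P/T = const ⇒ T₂ = 923 K, P₂ = 272 kPa.
For an ideal gas ΔU = nCvΔT with Cv = R/(γ−1) = 36.1 J/(mol·K).
ΔU = 5.38×36.1×(923−529) = 76600 J.

76600 J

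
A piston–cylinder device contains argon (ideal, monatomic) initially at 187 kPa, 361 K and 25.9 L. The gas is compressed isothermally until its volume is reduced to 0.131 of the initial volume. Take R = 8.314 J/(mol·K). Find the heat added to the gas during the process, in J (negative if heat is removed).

n = P₁V₁/(RT₁) = 187×25.9/(8.314×361) = 1.61 mol.
Isothermal: T stays 361 K; PV = const ⇒ V₂ = 3.39 L, P₂ = 1430 kPa.
ΔU = 0 (ideal gas, T constant).
W = nRT ln(V₂/V₁) = 1.61×8.314×361×ln(0.131) = -9840 J.
Q = ΔU + W = -9840 J.

-9840 J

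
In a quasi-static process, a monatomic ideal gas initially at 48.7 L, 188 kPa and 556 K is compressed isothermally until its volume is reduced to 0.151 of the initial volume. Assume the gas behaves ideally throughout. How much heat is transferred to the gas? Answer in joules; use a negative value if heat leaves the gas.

n = P₁V₁/(RT₁) = 188×48.7/(8.314×556) = 1.98 mol.
Isothermal: T stays 556 K; PV = const ⇒ V₂ = 7.35 L, P₂ = 1250 kPa.
ΔU = 0 (ideal gas, T constant).
W = nRT ln(V₂/V₁) = 1.98×8.314×556×ln(0.151) = -17300 J.
Q = ΔU + W = -17300 J.

-17300 J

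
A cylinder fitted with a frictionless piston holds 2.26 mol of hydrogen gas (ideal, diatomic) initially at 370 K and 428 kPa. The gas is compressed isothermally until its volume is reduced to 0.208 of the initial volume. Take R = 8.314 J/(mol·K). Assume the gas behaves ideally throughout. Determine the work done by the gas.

V₁ = nRT₁/P₁ = 2.26×8.314×370/428 = 16.2 L.
Isothermal: T stays 370 K; PV = const ⇒ V₂ = 3.38 L, P₂ = 2060 kPa.
W = nRT ln(V₂/V₁) = 2.26×8.314×370×ln(0.208) = -10900 J.

-10900 J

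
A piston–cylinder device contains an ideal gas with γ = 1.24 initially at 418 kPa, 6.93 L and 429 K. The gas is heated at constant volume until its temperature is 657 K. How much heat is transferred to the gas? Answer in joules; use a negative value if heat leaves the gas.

6410 J

n = P₁V₁/(RT₁) = 418×6.93/(8.314×429) = 0.812 mol.
Isochoric: V stays 6.93 L; P/T = const ⇒ T₂ = 657 K, P₂ = 640 kPa.
W = 0 (no volume change).
ΔU = nCvΔT = 0.812×34.6×(657−429) = 6410 J.
Q = ΔU = 6410 J.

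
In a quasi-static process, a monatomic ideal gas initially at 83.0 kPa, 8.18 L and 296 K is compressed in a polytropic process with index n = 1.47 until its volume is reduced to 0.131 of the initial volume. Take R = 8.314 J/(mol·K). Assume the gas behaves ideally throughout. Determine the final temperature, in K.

Polytropic n=1.47: T₂ = T₁(V₁/V₂)^(n−1) = 296×(7.63)^0.47 = 769 K; P₂ = P₁(V₁/V₂)^n = 1650 kPa.

769 K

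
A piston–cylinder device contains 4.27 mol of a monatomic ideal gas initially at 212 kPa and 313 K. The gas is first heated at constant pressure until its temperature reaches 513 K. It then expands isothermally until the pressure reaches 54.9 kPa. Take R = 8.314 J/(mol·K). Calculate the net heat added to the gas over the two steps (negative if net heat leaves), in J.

42400 J

V₁ = nRT₁/P₁ = 4.27×8.314×313/212 = 52.4 L.
Step 1 — Isobaric: P stays 212 kPa; V/T = const ⇒ T₂ = 513 K, V₂ = 85.9 L.
W = PΔV = 212×(85.9−52.4) kPa·L = 7100 J.
ΔU = nCvΔT = 4.27×12.5×(513−313) = 10700 J.
Q = ΔU + W = nCpΔT = 17800 J.
State after step 1: P = 212 kPa, V = 85.9 L, T = 513 K.
Step 2 — Isothermal: T stays 513 K; PV = const ⇒ V₂ = 332 L, P₂ = 54.9 kPa.
ΔU = 0 (ideal gas, T constant).
W = nRT ln(V₂/V₁) = 4.27×8.314×513×ln(3.86) = 24600 J.
Q = ΔU + W = 24600 J.
Net over both steps: W = 31700 J, Q = 42400 J, ΔU = 10700 J.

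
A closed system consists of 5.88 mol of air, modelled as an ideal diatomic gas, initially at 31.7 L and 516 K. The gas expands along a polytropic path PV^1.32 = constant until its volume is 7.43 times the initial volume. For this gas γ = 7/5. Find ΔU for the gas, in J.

-29900 J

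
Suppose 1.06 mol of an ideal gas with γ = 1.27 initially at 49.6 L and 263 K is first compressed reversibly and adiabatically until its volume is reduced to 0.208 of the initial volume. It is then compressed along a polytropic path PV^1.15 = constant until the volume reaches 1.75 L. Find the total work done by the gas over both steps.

-11700 J

P₁ = nRT₁/V₁ = 1.06×8.314×263/49.6 = 46.7 kPa.
Step 1 — Adiabatic: TV^(γ−1) = const ⇒ T₂ = 263×(4.81)^0.270 = 402 K; PV^γ = const ⇒ P₂ = 343 kPa.
ΔU = nCvΔT = 1.06×30.8×(402−263) = 4530 J.
Q = 0 for an adiabatic process, so W = −ΔU = -4530 J.
State after step 1: P = 343 kPa, V = 10.3 L, T = 402 K.
Step 2 — Polytropic n=1.15: T₂ = T₁(V₁/V₂)^(n−1) = 402×(5.90)^0.15 = 524 K; P₂ = P₁(V₁/V₂)^n = 2640 kPa.
W = (P₁V₁−P₂V₂)/(n−1) = (343×10.3−2640×1.75)/0.15 = -7200 J.
ΔU = nCvΔT = 1.06×30.8×(524−402) = 4000 J.
Q = ΔU + W = -3200 J.
Net over both steps: W = -11700 J, Q = -3200 J, ΔU = 8530 J.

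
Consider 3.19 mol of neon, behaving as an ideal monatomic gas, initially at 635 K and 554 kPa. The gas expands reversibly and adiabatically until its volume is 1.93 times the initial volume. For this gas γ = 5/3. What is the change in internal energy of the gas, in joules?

V₁ = nRT₁/P₁ = 3.19×8.314×635/554 = 30.4 L.
Adiabatic: TV^(γ−1) = const ⇒ T₂ = 635×(0.518)^0.667 = 410 K; PV^γ = const ⇒ P₂ = 185 kPa.
For an ideal gas ΔU = nCvΔT with Cv = (3/2)R = 12.5 J/(mol·K).
ΔU = 3.19×12.5×(410−635) = -8970 J.

-8970 J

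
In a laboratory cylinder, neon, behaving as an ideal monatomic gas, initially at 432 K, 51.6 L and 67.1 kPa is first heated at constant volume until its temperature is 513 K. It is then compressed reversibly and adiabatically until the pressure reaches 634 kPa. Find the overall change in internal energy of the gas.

8940 J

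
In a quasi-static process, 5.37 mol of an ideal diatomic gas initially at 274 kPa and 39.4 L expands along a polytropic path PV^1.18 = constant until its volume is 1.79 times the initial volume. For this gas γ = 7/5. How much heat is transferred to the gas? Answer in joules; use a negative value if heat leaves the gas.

3280 J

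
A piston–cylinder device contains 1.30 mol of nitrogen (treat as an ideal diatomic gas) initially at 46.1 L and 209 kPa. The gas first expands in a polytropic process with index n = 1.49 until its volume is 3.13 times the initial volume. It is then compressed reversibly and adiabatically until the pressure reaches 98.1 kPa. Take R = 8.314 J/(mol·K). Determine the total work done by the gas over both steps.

T₁ = P₁V₁/(nR) = 209×46.1/(1.30×8.314) = 891 K.
Step 1 — Polytropic n=1.49: T₂ = T₁(V₁/V₂)^(n−1) = 891×(0.319)^0.49 = 510 K; P₂ = P₁(V₁/V₂)^n = 38.2 kPa.
W = (P₁V₁−P₂V₂)/(n−1) = (209×46.1−38.2×144)/0.49 = 8420 J.
ΔU = nCvΔT = 1.30×20.8×(510−891) = -10300 J.
Q = ΔU + W = -1890 J.
State after step 1: P = 38.2 kPa, V = 144 L, T = 510 K.
Step 2 — Adiabatic: T₂/T₁ = (P₂/P₁)^((γ−1)/γ) ⇒ T₂ = 510×(2.57)^0.286 = 667 K; V₂ = 73.5 L.
ΔU = nCvΔT = 1.30×20.8×(667−510) = 4260 J.
Q = 0 for an adiabatic process, so W = −ΔU = -4260 J.
Net over both steps: W = 4160 J, Q = -1890 J, ΔU = -6050 J.

4160 J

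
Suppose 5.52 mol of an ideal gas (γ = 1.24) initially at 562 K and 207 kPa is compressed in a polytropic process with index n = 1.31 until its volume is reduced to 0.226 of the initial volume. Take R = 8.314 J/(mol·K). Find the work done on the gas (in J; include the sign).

48700 J

V₁ = nRT₁/P₁ = 5.52×8.314×562/207 = 125 L.
Polytropic n=1.31: T₂ = T₁(V₁/V₂)^(n−1) = 562×(4.42)^0.31 = 891 K; P₂ = P₁(V₁/V₂)^n = 1450 kPa.
W = (P₁V₁−P₂V₂)/(n−1) = (207×125−1450×28.2)/0.31 = -48700 J.
Work done on the gas = −W_by = 48700 J.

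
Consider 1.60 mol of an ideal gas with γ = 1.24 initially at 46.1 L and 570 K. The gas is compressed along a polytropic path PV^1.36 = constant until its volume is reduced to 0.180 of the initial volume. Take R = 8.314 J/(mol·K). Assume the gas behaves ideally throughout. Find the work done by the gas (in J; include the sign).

-18000 J

P₁ = nRT₁/V₁ = 1.60×8.314×570/46.1 = 164 kPa.
Polytropic n=1.36: T₂ = T₁(V₁/V₂)^(n−1) = 570×(5.56)^0.36 = 1060 K; P₂ = P₁(V₁/V₂)^n = 1690 kPa.
W = (P₁V₁−P₂V₂)/(n−1) = (164×46.1−1690×8.30)/0.36 = -18000 J.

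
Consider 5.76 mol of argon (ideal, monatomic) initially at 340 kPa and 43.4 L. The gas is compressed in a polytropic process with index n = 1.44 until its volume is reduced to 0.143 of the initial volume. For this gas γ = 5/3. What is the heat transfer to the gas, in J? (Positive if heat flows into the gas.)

T₁ = P₁V₁/(nR) = 340×43.4/(5.76×8.314) = 308 K.
Polytropic n=1.44: T₂ = T₁(V₁/V₂)^(n−1) = 308×(6.99)^0.44 = 725 K; P₂ = P₁(V₁/V₂)^n = 5590 kPa.
W = (P₁V₁−P₂V₂)/(n−1) = (340×43.4−5590×6.21)/0.44 = -45400 J.
ΔU = nCvΔT = 5.76×12.5×(725−308) = 30000 J.
Q = ΔU + W = -15400 J.

-15400 J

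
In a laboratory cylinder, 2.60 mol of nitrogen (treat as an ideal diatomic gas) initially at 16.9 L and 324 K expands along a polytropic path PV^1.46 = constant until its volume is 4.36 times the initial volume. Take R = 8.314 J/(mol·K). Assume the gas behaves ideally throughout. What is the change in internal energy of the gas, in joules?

-8620 J

P₁ = nRT₁/V₁ = 2.60×8.314×324/16.9 = 414 kPa.
Polytropic n=1.46: T₂ = T₁(V₁/V₂)^(n−1) = 324×(0.229)^0.46 = 165 K; P₂ = P₁(V₁/V₂)^n = 48.3 kPa.
For an ideal gas ΔU = nCvΔT with Cv = (5/2)R = 20.8 J/(mol·K).
ΔU = 2.60×20.8×(165−324) = -8620 J.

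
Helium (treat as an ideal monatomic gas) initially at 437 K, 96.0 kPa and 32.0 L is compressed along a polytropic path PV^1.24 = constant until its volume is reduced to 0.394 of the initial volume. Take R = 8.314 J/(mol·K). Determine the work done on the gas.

n = P₁V₁/(RT₁) = 96.0×32.0/(8.314×437) = 0.846 mol.
Polytropic n=1.24: T₂ = T₁(V₁/V₂)^(n−1) = 437×(2.54)^0.24 = 546 K; P₂ = P₁(V₁/V₂)^n = 305 kPa.
W = (P₁V₁−P₂V₂)/(n−1) = (96.0×32.0−305×12.6)/0.24 = -3210 J.
Work done on the gas = −W_by = 3210 J.

3210 J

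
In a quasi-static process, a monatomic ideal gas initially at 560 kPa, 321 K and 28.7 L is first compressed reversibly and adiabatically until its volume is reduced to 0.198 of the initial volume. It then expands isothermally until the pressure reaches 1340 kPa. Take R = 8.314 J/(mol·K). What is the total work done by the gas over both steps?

n = P₁V₁/(RT₁) = 560×28.7/(8.314×321) = 6.02 mol.
Step 1 — Adiabatic: TV^(γ−1) = const ⇒ T₂ = 321×(5.05)^0.667 = 945 K; PV^γ = const ⇒ P₂ = 8330 kPa.
ΔU = nCvΔT = 6.02×12.5×(945−321) = 46900 J.
Q = 0 for an adiabatic process, so W = −ΔU = -46900 J.
State after step 1: P = 8330 kPa, V = 5.68 L, T = 945 K.
Step 2 — Isothermal: T stays 945 K; PV = const ⇒ V₂ = 35.3 L, P₂ = 1340 kPa.
ΔU = 0 (ideal gas, T constant).
W = nRT ln(V₂/V₁) = 6.02×8.314×945×ln(6.21) = 86400 J.
Q = ΔU + W = 86400 J.
Net over both steps: W = 39600 J, Q = 86400 J, ΔU = 46900 J.

39600 J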